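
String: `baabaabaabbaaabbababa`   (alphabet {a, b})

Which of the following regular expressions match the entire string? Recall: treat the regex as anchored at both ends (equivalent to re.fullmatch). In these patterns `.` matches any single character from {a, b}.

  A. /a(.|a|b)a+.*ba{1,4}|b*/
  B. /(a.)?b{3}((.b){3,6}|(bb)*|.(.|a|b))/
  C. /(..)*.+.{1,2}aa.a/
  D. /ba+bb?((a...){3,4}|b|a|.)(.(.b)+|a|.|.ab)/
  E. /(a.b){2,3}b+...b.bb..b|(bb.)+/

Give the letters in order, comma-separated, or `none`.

A → no match
B → no match
C → no match
D → match
E → no match

D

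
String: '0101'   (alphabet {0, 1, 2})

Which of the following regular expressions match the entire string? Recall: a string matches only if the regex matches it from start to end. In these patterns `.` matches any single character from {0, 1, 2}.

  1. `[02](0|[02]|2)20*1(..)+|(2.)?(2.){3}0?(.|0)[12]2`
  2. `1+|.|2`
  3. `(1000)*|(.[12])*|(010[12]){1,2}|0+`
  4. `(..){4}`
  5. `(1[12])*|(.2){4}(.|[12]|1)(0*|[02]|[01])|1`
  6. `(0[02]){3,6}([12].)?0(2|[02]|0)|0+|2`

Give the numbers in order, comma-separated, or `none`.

1 → no match
2 → no match
3 → match
4 → no match
5 → no match
6 → no match

3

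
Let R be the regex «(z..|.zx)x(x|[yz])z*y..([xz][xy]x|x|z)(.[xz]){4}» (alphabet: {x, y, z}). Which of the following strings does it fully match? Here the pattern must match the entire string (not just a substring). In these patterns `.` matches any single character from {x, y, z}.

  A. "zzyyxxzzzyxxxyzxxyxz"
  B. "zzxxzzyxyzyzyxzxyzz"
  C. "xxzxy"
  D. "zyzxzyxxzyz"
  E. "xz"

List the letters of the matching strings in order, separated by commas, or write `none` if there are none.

none

A → no match
B → no match
C → no match
D → no match
E → no match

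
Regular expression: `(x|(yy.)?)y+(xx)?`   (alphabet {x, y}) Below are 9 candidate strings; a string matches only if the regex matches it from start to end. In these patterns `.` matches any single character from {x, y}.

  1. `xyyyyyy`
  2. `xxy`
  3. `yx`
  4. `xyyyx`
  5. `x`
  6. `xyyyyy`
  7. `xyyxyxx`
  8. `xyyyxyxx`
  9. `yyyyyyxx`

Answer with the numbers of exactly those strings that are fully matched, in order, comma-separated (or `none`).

1, 6, 9

1 → match
2 → no match
3 → no match
4 → no match
5 → no match
6 → match
7 → no match
8 → no match
9 → match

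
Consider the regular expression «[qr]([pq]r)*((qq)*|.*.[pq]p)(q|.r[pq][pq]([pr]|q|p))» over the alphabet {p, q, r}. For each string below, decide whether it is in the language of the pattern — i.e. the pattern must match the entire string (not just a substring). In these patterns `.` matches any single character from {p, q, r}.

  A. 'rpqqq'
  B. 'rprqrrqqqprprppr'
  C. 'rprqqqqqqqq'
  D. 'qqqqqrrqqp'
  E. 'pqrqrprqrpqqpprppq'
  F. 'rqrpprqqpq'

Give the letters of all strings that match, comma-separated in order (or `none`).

A. 'rpqqq' → no match
B → no match
C. 'rprqqqqqqqq' → no match
D. 'qqqqqrrqqp' → match
E → no match
F. 'rqrpprqqpq' → match

D, F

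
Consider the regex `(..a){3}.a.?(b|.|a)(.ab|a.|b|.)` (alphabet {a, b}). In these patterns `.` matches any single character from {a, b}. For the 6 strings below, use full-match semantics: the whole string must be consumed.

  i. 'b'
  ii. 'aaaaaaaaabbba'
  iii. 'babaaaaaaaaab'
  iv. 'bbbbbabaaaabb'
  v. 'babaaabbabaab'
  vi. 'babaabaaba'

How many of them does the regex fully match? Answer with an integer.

0

i → no match
ii → no match
iii → no match
iv → no match
v → no match
vi → no match
Total matched: 0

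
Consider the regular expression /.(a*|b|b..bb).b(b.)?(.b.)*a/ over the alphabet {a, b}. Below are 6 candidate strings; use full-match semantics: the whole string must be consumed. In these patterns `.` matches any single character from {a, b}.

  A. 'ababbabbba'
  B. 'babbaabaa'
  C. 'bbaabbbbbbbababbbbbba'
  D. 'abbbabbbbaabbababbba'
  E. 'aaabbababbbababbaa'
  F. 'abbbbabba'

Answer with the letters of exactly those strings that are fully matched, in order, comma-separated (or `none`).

A, B, C, D, E, F

A → match
B → match
C → match
D → match
E → match
F → match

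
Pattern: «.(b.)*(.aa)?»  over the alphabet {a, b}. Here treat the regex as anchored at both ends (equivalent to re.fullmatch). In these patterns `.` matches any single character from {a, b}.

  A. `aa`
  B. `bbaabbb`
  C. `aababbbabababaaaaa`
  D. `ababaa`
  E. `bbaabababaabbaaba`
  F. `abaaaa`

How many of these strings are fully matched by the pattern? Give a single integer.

2

A → no match
B → no match
C → no match
D → match
E → no match
F → match
Total matched: 2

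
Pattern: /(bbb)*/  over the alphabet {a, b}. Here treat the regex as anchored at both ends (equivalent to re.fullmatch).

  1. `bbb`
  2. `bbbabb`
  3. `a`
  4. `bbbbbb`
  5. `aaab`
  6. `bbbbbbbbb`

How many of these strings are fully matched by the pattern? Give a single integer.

3

1 → match
2 → no match
3 → no match
4 → match
5 → no match
6 → match
Total matched: 3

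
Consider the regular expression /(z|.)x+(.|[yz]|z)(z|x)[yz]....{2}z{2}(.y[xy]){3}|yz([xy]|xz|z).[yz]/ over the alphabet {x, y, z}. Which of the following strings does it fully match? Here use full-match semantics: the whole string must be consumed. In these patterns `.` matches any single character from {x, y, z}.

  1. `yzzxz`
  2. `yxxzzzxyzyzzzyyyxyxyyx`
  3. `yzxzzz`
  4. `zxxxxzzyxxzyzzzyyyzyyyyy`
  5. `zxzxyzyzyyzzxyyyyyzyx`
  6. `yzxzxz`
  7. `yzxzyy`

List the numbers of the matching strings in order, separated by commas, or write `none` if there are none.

1 → match
2 → match
3 → match
4 → match
5 → match
6 → match
7 → match

1, 2, 3, 4, 5, 6, 7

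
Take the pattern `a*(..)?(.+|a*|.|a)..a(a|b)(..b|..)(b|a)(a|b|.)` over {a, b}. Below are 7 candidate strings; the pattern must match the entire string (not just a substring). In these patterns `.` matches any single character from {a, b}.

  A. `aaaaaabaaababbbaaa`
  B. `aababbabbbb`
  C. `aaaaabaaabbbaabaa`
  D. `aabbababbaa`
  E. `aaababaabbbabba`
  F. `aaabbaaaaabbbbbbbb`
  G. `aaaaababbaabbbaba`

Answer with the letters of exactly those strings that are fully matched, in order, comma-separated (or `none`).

D

A → no match
B. `aababbabbbb` → no match
C → no match
D. `aabbababbaa` → match
E → no match
F → no match
G → no match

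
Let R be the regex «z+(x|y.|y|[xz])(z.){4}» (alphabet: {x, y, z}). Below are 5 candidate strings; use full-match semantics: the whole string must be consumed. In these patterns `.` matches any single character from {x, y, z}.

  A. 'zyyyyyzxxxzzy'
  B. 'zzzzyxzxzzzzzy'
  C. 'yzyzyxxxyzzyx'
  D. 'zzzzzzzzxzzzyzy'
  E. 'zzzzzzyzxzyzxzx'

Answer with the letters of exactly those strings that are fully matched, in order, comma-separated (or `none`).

A → no match
B → match
C → no match — must start with 'z'
D → match
E → match

B, D, E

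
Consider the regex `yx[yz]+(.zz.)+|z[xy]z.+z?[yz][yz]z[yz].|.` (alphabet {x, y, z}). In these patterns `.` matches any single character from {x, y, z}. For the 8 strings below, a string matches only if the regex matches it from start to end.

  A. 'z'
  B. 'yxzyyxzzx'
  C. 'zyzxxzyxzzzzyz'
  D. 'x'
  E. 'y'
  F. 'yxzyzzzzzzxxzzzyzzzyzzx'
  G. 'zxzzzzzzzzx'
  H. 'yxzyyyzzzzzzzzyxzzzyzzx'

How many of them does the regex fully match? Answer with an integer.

8

A → match
B → match
C → match
D → match
E → match
F → match
G → match
H → match
Total matched: 8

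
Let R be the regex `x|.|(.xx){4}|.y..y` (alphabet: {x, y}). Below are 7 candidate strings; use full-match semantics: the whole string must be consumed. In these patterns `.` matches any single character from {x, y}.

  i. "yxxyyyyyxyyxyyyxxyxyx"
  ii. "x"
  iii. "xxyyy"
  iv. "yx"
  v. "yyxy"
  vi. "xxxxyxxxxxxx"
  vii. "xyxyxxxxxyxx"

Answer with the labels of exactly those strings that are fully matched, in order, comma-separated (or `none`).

ii

i → no match
ii → match
iii → no match
iv → no match
v → no match
vi → no match
vii → no match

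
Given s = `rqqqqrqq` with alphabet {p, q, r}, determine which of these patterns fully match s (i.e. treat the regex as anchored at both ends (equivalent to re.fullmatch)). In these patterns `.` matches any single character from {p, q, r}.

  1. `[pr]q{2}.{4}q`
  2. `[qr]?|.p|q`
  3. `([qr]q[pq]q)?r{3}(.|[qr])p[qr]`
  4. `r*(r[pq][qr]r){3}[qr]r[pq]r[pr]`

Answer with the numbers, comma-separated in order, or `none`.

1

1 → match
2 → no match
3 → no match
4 → no match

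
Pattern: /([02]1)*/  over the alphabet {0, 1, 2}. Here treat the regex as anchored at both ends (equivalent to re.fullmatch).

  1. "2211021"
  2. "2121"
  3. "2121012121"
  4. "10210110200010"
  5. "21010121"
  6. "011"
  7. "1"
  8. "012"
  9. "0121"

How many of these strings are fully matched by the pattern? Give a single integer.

4

1 → no match
2 → match
3 → match
4 → no match
5 → match
6 → no match
7 → no match
8 → no match
9 → match
Total matched: 4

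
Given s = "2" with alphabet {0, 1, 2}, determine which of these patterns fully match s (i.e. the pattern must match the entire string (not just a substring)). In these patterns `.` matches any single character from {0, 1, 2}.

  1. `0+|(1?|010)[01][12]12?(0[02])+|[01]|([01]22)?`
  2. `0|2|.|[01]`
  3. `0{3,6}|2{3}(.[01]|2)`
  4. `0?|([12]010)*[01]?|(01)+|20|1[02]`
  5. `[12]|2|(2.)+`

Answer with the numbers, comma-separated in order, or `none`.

2, 5

1 → no match
2 → match
3 → no match
4 → no match
5 → match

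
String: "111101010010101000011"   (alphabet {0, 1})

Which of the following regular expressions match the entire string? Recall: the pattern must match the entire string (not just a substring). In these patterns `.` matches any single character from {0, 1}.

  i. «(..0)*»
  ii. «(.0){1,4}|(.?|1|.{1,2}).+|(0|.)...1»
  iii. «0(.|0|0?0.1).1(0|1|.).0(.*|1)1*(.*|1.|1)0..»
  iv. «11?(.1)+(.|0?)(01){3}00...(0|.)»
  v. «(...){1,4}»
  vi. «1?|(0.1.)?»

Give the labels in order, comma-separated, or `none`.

i → no match
ii → match
iii → no match — must start with "0"
iv → match
v → no match
vi → no match

ii, iv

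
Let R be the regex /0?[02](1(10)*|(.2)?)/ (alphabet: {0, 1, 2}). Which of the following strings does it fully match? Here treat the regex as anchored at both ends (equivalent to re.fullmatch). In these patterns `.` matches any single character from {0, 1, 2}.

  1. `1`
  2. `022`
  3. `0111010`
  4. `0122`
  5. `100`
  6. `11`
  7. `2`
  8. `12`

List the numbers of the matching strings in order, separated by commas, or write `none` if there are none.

1 → no match
2 → match
3 → no match
4 → no match
5 → no match
6 → no match
7 → match
8 → no match

2, 7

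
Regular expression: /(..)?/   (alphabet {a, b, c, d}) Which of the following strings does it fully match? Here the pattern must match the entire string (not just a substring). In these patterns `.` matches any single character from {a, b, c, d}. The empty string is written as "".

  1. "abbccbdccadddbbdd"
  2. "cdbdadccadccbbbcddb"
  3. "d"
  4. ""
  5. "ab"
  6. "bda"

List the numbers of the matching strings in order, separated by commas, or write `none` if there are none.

4, 5

1 → no match
2 → no match
3 → no match
4 → match
5 → match
6 → no match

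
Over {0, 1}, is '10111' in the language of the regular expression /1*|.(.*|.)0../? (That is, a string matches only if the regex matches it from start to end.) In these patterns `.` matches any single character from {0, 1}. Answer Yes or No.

No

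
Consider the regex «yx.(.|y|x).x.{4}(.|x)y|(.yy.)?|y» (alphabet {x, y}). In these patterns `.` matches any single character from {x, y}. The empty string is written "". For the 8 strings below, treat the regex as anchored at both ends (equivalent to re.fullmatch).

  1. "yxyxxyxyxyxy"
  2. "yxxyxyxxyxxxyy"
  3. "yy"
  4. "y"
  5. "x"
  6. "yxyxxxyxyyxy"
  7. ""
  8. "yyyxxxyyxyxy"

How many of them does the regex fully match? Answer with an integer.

3

1. "yxyxxyxyxyxy" → no match
2 → no match
3. "yy" → no match
4. "y" → match
5. "x" → no match
6. "yxyxxxyxyyxy" → match
7. "" → match
8. "yyyxxxyyxyxy" → no match
Total matched: 3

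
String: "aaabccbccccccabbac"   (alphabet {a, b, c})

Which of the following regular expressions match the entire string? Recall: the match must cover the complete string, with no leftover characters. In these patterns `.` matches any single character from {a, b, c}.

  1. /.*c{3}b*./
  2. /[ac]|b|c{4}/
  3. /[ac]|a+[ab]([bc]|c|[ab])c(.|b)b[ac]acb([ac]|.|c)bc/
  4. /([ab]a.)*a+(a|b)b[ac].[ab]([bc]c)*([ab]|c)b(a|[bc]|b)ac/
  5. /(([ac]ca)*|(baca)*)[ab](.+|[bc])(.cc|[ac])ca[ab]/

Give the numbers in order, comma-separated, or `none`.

1 → no match
2 → no match
3 → no match
4 → match
5 → no match

4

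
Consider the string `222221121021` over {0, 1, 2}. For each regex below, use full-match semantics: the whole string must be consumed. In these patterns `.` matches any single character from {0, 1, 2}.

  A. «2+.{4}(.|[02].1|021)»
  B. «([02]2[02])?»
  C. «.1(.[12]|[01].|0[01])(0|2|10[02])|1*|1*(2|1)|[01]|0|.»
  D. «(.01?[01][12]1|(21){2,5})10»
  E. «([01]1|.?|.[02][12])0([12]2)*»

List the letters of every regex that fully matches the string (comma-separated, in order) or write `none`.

A

A → match
B → no match
C → no match
D → no match — must end with `10`
E → no match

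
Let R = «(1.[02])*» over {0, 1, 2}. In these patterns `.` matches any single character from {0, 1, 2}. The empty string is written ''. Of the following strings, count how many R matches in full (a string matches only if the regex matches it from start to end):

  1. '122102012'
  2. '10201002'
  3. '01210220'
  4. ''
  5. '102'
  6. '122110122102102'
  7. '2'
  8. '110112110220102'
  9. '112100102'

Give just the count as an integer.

4

1. '122102012' → no match
2. '10201002' → no match
3. '01210220' → no match
4. '' → match
5. '102' → match
6 → match
7. '2' → no match
8 → no match
9. '112100102' → match
Total matched: 4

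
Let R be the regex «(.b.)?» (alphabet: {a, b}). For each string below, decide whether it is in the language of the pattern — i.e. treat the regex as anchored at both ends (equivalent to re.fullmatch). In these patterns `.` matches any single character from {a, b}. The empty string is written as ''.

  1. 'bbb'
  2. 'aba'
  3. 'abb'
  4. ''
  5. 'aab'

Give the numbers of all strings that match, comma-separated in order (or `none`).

1, 2, 3, 4

1. 'bbb' → match
2. 'aba' → match
3. 'abb' → match
4. '' → match
5. 'aab' → no match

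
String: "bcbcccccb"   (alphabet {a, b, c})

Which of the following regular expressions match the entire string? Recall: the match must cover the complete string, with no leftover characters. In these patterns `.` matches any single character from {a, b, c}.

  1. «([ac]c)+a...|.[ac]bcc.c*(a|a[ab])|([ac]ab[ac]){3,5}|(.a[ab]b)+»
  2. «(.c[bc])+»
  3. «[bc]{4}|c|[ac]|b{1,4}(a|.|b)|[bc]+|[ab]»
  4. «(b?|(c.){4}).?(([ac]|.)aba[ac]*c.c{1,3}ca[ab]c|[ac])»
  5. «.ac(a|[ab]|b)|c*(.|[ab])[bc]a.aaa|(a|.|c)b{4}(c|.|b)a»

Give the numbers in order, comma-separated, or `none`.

1 → no match
2 → match
3 → match
4 → no match
5 → no match

2, 3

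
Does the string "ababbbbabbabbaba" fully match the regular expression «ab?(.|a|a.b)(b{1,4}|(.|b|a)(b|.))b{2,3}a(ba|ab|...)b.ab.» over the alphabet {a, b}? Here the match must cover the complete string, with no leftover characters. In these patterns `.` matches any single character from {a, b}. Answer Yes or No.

Yes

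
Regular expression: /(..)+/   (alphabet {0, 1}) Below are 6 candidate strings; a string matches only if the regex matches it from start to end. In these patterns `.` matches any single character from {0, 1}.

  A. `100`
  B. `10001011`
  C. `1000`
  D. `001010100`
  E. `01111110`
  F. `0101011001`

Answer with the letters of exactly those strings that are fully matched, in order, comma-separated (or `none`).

B, C, E, F

A → no match
B → match
C → match
D → no match
E → match
F → match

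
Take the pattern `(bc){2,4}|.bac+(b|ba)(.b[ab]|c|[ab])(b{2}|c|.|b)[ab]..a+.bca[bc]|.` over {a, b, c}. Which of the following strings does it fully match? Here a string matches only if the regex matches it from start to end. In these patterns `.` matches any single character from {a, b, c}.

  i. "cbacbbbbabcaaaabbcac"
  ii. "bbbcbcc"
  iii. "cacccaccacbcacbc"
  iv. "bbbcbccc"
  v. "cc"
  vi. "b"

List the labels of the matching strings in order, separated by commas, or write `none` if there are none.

i, vi

i → match
ii → no match
iii → no match
iv → no match
v → no match
vi → match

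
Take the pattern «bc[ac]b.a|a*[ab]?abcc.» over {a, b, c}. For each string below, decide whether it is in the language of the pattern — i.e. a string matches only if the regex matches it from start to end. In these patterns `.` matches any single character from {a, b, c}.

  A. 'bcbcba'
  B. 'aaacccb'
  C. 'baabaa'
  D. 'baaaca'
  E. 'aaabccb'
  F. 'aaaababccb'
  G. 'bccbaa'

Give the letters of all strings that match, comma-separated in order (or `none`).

E, F, G

A → no match
B → no match
C → no match
D → no match
E → match
F → match
G → match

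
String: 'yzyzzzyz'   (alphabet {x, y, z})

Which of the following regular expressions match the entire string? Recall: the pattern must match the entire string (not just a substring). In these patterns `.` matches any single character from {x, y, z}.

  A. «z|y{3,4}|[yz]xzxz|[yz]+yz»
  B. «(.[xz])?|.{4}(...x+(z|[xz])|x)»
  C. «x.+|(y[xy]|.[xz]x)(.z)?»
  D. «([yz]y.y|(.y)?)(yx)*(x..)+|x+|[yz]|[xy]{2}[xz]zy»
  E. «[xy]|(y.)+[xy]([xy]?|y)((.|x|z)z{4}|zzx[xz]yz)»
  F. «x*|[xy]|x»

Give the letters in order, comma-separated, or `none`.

A

A → match
B → no match
C → no match
D → no match
E → no match
F → no match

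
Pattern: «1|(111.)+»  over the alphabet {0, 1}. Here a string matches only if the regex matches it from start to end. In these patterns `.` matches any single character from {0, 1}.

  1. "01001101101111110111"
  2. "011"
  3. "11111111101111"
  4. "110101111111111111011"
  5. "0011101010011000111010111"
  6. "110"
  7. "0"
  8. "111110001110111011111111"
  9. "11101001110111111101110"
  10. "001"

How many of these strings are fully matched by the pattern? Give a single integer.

0

1 → no match
2. "011" → no match
3 → no match
4 → no match
5 → no match
6. "110" → no match
7. "0" → no match
8 → no match
9 → no match
10. "001" → no match
Total matched: 0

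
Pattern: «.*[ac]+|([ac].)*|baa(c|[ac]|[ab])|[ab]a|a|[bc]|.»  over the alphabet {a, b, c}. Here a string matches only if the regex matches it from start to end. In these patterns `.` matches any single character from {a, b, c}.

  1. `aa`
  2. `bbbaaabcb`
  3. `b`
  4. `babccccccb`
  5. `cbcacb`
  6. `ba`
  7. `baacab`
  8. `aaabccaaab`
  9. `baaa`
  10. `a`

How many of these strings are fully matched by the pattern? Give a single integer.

7

1 → match
2 → no match
3 → match
4 → no match
5 → match
6 → match
7 → no match
8 → match
9 → match
10 → match
Total matched: 7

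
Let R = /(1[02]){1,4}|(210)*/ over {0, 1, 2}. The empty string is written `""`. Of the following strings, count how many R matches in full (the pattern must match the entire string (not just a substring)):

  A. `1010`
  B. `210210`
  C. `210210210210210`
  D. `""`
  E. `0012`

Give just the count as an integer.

4

A → match
B → match
C → match
D → match
E → no match
Total matched: 4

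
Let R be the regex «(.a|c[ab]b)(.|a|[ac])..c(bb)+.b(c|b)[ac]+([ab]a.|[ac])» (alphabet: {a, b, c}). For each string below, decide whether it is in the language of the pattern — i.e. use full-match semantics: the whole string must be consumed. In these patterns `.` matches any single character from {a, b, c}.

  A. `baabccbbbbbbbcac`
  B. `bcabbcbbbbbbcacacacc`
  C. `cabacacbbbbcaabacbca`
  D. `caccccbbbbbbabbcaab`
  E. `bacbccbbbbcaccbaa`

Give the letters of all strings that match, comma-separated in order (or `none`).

A, D, E

A → match
B → no match
C → no match
D → match
E → match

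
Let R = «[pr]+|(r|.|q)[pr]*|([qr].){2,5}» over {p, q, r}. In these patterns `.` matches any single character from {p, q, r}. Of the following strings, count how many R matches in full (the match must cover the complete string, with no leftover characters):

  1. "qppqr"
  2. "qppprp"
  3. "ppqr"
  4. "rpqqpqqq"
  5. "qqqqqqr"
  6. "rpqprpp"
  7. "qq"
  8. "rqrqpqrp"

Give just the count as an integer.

1 → no match
2 → match
3 → no match
4 → no match
5 → no match
6 → no match
7 → no match
8 → no match
Total matched: 1

1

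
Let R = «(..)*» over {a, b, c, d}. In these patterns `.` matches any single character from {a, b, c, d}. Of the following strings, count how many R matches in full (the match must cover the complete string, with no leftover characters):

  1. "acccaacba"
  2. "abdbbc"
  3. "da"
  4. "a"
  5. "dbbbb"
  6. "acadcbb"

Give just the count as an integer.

1 → no match
2 → match
3 → match
4 → no match
5 → no match
6 → no match
Total matched: 2

2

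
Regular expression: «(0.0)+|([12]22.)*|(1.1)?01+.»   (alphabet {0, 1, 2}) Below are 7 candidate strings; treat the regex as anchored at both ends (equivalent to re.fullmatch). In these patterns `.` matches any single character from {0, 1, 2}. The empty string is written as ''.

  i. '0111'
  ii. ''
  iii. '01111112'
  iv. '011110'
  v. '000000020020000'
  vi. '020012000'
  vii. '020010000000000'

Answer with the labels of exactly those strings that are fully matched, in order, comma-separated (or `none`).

i, ii, iii, iv, v, vii

i → match
ii → match
iii → match
iv → match
v → match
vi → no match
vii → match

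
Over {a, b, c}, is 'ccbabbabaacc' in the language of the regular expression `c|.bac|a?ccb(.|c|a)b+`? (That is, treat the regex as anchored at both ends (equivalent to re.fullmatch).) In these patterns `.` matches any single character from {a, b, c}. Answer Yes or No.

No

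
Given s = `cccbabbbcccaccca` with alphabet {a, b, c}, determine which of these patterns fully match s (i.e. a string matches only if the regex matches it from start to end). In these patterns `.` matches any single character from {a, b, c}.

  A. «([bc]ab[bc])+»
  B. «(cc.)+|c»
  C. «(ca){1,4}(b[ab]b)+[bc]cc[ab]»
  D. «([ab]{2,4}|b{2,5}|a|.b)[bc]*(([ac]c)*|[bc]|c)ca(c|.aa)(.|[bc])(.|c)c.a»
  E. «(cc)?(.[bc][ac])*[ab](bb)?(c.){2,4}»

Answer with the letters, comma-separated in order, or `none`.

E

A → no match
B → no match
C → no match — must start with `ca`
D → no match
E → match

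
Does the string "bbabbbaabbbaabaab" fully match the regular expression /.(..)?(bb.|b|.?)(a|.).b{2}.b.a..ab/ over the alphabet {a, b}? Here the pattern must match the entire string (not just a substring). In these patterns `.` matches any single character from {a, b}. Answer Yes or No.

No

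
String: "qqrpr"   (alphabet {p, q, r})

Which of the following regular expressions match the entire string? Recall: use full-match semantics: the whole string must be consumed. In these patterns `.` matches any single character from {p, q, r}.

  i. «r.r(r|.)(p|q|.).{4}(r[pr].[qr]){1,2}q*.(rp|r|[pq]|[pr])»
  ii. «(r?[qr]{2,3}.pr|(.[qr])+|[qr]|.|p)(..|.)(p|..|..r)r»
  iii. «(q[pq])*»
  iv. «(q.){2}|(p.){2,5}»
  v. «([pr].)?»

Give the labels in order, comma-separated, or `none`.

i → no match — must start with "r"
ii → match
iii → no match
iv → no match
v → no match

ii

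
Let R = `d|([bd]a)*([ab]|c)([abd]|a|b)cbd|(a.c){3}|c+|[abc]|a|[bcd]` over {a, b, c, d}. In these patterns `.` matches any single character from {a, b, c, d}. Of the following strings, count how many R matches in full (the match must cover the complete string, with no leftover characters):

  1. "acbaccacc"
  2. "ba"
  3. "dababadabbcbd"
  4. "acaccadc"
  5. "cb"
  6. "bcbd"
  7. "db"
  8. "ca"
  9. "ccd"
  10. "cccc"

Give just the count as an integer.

1. "acbaccacc" → no match
2. "ba" → no match
3 → match
4. "acaccadc" → no match
5. "cb" → no match
6. "bcbd" → no match
7. "db" → no match
8. "ca" → no match
9. "ccd" → no match
10. "cccc" → match
Total matched: 2

2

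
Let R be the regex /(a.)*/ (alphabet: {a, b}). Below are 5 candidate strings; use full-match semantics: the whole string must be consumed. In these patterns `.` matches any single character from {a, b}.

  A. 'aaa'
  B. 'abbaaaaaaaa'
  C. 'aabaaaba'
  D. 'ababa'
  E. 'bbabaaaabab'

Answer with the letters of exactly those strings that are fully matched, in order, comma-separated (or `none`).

A. 'aaa' → no match
B. 'abbaaaaaaaa' → no match
C. 'aabaaaba' → no match
D. 'ababa' → no match
E. 'bbabaaaabab' → no match

none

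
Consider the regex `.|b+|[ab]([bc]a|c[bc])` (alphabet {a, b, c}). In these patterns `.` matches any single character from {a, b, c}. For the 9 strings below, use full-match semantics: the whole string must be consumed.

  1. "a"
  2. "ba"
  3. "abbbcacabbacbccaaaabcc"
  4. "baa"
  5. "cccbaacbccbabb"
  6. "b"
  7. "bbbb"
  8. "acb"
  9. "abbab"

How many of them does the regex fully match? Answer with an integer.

1 → match
2 → no match
3 → no match
4 → no match
5 → no match
6 → match
7 → match
8 → match
9 → no match
Total matched: 4

4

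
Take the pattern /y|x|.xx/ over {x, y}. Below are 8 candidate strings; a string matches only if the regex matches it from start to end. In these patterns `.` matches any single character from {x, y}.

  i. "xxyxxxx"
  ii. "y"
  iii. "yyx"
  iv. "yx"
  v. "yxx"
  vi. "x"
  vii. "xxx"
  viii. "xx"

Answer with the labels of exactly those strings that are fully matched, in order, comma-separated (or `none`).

ii, v, vi, vii

i → no match
ii → match
iii → no match
iv → no match
v → match
vi → match
vii → match
viii → no match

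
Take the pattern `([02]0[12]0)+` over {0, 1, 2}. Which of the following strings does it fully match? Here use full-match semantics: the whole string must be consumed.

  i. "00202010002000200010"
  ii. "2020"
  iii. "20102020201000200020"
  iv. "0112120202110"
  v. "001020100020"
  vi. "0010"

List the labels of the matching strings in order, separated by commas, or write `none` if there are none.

i → match
ii → match
iii → match
iv → no match
v → match
vi → match

i, ii, iii, v, vi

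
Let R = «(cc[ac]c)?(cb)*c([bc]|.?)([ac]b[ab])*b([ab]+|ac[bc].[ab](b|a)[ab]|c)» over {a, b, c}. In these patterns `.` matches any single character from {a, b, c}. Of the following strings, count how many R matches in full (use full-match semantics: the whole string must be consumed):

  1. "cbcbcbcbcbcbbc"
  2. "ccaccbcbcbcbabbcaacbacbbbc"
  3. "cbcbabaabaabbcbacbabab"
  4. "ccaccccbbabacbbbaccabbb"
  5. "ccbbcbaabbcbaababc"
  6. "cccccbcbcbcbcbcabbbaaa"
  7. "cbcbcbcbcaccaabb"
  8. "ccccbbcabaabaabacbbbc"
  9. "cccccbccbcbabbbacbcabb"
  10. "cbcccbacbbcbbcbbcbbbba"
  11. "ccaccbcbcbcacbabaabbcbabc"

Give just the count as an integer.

6

1 → match
2 → no match
3 → match
4 → match
5 → match
6 → match
7 → no match
8 → no match
9 → no match
10 → match
11 → no match
Total matched: 6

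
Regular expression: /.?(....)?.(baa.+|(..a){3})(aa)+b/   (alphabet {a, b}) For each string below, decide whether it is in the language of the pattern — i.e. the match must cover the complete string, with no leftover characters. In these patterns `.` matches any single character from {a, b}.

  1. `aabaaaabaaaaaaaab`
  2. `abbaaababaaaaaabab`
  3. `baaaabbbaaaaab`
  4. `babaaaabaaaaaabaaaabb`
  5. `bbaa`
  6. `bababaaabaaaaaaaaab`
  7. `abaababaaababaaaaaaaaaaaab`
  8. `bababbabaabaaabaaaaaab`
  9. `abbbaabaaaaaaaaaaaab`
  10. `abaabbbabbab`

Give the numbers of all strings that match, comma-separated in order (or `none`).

1, 6, 7, 9

1 → match
2 → no match — must end with `aab`
3 → no match
4 → no match — must end with `aab`
5. `bbaa` → no match — must end with `aab`
6 → match
7 → match
8 → no match
9 → match
10. `abaabbbabbab` → no match — must end with `aab`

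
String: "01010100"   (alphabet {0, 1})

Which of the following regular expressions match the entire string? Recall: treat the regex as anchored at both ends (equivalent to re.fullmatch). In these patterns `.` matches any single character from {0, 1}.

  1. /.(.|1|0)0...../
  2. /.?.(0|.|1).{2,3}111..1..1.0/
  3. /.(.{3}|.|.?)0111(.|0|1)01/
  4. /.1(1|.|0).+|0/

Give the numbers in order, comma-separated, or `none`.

1, 4

1 → match
2 → no match
3 → no match — must end with "01"
4 → match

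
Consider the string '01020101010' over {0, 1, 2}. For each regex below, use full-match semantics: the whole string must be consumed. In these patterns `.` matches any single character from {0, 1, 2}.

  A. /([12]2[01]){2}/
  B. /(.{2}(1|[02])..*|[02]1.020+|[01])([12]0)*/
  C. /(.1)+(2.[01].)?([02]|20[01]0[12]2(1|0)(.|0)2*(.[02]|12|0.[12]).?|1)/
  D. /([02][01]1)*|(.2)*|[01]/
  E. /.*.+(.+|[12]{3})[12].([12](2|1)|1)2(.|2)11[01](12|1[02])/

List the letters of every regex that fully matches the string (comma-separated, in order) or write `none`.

B

A → no match
B → match
C → no match
D → no match
E → no match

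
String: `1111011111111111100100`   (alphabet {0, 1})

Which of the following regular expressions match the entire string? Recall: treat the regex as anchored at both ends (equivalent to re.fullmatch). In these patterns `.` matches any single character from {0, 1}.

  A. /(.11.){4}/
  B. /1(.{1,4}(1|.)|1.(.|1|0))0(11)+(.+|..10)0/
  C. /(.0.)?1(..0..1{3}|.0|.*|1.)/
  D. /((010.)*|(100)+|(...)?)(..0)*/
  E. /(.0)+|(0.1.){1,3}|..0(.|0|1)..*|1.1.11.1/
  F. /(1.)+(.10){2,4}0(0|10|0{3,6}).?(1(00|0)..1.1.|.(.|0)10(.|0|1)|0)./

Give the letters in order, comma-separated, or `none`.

B, C

A → no match
B → match
C → match
D → no match
E → no match
F → no match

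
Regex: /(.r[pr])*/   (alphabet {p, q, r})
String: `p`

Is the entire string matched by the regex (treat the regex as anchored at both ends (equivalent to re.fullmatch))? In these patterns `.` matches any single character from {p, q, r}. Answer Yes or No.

No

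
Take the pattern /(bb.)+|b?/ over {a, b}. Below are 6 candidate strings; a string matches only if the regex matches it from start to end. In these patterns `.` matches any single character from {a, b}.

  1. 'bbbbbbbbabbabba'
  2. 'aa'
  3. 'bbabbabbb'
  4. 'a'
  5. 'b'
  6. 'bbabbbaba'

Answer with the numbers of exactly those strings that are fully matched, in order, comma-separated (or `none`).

1, 3, 5

1 → match
2 → no match
3 → match
4 → no match
5 → match
6 → no match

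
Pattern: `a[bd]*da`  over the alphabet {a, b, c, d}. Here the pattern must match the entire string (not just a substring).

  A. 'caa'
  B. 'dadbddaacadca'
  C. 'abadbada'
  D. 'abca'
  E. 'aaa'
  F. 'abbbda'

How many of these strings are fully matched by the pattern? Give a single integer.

A → no match — must start with 'a'
B → no match — must start with 'a'
C → no match
D → no match — must end with 'da'
E → no match — must end with 'da'
F → match
Total matched: 1

1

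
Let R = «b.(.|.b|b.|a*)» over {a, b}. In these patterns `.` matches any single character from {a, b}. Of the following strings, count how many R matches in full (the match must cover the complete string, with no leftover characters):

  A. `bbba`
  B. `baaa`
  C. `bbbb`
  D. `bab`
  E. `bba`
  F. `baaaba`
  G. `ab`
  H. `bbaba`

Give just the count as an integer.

A → match
B → match
C → match
D → match
E → match
F → no match
G → no match — must start with `b`
H → no match
Total matched: 5

5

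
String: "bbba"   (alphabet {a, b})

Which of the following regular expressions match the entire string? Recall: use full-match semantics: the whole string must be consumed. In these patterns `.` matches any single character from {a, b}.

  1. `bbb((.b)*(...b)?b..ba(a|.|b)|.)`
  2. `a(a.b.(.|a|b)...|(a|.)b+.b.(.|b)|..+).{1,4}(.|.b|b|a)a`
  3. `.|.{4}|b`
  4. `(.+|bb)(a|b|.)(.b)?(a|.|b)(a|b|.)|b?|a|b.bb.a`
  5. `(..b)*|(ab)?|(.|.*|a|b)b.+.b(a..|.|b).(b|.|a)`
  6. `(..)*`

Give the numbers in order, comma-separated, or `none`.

1 → match
2 → no match — must start with "a"
3 → match
4 → match
5 → no match
6 → match

1, 3, 4, 6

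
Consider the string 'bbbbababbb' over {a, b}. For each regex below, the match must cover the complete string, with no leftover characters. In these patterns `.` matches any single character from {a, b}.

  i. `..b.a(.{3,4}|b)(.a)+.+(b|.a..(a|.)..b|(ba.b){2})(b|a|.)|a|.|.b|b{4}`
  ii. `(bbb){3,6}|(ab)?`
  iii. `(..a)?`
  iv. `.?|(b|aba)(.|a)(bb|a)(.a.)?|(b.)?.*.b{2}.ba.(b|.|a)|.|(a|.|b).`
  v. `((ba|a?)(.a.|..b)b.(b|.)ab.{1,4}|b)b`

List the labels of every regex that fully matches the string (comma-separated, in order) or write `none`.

i → no match
ii → no match
iii → no match
iv → no match
v → match

v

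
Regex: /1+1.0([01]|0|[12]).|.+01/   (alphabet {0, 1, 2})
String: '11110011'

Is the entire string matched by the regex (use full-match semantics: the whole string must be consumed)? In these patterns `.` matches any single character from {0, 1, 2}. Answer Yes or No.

Yes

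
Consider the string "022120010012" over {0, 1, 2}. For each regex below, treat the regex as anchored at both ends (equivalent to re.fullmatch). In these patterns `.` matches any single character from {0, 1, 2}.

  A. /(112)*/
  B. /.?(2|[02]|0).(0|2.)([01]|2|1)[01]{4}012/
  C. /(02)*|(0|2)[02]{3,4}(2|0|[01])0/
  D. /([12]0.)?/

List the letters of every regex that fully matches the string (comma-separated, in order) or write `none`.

A → no match
B → match
C → no match
D → no match

B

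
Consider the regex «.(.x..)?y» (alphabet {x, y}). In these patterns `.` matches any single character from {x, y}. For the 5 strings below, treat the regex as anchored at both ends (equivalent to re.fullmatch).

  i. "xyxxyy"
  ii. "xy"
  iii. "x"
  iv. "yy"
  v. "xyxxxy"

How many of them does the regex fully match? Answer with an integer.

i. "xyxxyy" → match
ii. "xy" → match
iii. "x" → no match — must end with "y"
iv. "yy" → match
v. "xyxxxy" → match
Total matched: 4

4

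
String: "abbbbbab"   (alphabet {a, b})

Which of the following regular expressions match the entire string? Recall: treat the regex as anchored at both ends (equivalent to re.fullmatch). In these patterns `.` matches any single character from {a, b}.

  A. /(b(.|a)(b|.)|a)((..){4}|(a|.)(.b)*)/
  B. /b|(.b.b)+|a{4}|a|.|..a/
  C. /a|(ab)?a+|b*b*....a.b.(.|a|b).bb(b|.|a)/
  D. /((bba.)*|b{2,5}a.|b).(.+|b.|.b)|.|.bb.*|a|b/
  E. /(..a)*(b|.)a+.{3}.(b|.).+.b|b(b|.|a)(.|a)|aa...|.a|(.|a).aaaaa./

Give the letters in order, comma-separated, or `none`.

A, B, D

A → match
B → match
C → no match
D → match
E → no match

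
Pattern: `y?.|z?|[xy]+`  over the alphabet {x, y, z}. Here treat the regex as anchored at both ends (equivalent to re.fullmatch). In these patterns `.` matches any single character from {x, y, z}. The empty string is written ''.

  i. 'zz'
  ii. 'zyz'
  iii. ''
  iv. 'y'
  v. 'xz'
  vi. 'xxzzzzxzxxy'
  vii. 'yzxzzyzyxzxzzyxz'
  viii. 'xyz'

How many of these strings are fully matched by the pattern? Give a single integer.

2

i → no match
ii → no match
iii → match
iv → match
v → no match
vi → no match
vii → no match
viii → no match
Total matched: 2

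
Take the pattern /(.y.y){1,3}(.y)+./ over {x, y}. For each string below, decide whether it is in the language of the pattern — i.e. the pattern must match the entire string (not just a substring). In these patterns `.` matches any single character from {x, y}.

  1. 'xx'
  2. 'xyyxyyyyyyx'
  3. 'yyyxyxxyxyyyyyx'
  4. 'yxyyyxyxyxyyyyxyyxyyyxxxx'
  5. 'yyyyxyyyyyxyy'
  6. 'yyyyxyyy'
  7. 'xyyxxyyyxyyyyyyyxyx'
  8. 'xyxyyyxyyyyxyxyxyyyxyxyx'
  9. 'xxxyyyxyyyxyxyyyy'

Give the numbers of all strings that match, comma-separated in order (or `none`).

1 → no match
2 → no match
3 → no match
4 → no match
5 → match
6 → no match
7 → no match
8 → no match
9 → no match

5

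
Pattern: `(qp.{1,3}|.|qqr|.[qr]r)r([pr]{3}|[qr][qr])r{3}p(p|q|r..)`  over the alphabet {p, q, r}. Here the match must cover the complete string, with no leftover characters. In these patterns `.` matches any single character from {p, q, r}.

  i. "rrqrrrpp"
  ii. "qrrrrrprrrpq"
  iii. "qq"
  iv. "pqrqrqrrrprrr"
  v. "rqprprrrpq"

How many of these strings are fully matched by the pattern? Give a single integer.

1

i → no match
ii → match
iii → no match
iv → no match
v → no match
Total matched: 1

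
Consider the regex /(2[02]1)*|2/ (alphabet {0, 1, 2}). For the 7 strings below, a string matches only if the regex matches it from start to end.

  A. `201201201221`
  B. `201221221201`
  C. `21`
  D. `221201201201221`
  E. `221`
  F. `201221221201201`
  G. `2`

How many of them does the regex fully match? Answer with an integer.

6

A → match
B → match
C → no match
D → match
E → match
F → match
G → match
Total matched: 6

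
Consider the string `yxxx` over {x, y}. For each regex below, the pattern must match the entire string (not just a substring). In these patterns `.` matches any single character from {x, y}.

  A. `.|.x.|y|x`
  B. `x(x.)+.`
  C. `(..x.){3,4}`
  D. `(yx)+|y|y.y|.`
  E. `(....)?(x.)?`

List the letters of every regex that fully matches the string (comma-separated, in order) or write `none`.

E

A → no match
B → no match — must start with `xx`
C → no match
D → no match
E → match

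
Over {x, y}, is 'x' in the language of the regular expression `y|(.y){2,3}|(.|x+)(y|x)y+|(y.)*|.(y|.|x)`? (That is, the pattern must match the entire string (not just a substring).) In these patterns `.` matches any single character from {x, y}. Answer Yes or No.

No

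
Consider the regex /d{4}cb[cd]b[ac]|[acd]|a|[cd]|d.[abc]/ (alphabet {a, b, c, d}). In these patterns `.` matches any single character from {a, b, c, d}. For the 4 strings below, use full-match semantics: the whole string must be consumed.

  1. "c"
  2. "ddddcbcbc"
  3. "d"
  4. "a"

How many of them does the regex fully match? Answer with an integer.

4

1. "c" → match
2. "ddddcbcbc" → match
3. "d" → match
4. "a" → match
Total matched: 4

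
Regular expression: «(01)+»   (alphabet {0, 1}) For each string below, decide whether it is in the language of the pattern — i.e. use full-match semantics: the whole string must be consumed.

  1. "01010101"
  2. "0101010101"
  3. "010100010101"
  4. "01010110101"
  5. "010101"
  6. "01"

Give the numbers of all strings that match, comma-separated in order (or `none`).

1, 2, 5, 6

1 → match
2 → match
3 → no match
4 → no match
5 → match
6 → match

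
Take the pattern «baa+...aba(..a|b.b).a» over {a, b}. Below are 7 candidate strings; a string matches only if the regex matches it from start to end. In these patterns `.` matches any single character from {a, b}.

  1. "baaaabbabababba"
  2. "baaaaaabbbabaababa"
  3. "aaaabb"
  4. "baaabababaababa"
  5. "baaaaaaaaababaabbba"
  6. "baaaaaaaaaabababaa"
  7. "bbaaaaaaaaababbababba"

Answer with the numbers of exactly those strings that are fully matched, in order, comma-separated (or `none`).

1, 2, 4, 6

1 → match
2 → match
3 → no match — must start with "baa"
4 → match
5 → no match
6 → match
7 → no match — must start with "baa"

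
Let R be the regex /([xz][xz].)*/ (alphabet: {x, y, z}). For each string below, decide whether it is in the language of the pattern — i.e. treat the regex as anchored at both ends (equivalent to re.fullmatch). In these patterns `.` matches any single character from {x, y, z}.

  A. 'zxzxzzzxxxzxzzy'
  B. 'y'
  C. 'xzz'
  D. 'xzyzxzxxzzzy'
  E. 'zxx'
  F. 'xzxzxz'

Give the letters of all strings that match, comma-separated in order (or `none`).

A → match
B → no match
C → match
D → match
E → match
F → match

A, C, D, E, F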